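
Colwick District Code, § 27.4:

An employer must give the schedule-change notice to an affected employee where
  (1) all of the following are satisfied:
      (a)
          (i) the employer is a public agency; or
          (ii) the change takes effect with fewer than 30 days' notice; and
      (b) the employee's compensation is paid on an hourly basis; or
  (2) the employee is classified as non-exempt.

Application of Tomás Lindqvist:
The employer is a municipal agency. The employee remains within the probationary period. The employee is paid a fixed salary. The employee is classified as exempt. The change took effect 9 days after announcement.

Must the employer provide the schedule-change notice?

(i) public agency — satisfied.
(ii) < 30 days' notice — satisfied.
So (a) is satisfied (T OR T).
(b) hourly-paid — not met.
So (1) is not satisfied (T AND F).
(2) non-exempt — not satisfied.
Overall: F OR F → false.

No — not required.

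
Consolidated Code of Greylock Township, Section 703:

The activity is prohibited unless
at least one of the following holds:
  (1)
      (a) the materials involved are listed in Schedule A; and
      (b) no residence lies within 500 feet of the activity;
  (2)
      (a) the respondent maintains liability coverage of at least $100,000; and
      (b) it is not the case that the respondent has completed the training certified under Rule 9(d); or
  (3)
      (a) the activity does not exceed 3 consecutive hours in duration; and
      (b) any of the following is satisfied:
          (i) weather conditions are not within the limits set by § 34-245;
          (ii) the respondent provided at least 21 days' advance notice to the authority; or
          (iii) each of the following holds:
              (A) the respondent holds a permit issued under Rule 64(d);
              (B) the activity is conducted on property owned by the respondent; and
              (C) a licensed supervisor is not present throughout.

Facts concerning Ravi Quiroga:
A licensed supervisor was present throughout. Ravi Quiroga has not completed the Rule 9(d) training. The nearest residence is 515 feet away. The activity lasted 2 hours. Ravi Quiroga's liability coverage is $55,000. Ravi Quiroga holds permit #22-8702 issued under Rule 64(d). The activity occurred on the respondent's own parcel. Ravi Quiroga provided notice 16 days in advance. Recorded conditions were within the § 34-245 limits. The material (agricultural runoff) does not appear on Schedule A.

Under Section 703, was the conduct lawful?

No — unlawful.

(a) Schedule A material — not met.
(b) no residence in 500 ft — satisfied.
(1) = F AND T = false.
(a) coverage ≥ $100,000 — not met.
(b) not (training certified) — holds.
So (2) is not satisfied (F AND T).
(a) ≤ 3 hrs duration — met.
(i) not (weather ok) — fails.
(ii) ≥21 days' notice — fails.
(A) holds permit — satisfied.
(B) own property — satisfied.
(C) not (supervisor present) — fails.
(iii): T AND T AND F → false.
(b): F OR F OR F → false.
(3): T AND F → false.
Overall: F OR F OR F → false.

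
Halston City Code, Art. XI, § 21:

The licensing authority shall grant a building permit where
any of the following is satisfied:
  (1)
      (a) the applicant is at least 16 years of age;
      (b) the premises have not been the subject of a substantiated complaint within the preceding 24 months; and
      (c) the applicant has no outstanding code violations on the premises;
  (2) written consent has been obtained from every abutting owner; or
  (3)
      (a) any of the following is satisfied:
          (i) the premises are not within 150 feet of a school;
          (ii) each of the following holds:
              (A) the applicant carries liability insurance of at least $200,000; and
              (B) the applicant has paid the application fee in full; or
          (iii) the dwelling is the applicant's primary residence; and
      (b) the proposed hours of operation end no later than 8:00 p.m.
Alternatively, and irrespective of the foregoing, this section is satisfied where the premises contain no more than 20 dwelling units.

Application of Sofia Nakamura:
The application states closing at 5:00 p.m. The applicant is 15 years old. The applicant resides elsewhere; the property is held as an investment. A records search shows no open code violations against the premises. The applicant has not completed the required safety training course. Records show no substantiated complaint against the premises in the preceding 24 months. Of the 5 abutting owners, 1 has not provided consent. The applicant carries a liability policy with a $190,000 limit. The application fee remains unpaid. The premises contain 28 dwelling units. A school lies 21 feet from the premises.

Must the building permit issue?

No — denied.

(a) age ≥ 16 — fails.
(b) no complaint in 24 mo. — holds.
(c) no code violations — holds.
(1) = F AND T AND T = false.
(2) all abutters consent — fails.
(i) ≥150 ft from school — not met.
(A) insurance ≥ $200,000 — fails.
(B) fee paid — not satisfied.
So (ii) is not satisfied (F AND F).
(iii) primary residence — fails.
(a) = F OR F OR F = false.
(b) closes by 8 p.m. — satisfied.
So (3) is not satisfied (F AND T).
Overall: F OR F OR F → false.
Exception (≤ 20 units) — not satisfied.
Result: main false OR exception false → false.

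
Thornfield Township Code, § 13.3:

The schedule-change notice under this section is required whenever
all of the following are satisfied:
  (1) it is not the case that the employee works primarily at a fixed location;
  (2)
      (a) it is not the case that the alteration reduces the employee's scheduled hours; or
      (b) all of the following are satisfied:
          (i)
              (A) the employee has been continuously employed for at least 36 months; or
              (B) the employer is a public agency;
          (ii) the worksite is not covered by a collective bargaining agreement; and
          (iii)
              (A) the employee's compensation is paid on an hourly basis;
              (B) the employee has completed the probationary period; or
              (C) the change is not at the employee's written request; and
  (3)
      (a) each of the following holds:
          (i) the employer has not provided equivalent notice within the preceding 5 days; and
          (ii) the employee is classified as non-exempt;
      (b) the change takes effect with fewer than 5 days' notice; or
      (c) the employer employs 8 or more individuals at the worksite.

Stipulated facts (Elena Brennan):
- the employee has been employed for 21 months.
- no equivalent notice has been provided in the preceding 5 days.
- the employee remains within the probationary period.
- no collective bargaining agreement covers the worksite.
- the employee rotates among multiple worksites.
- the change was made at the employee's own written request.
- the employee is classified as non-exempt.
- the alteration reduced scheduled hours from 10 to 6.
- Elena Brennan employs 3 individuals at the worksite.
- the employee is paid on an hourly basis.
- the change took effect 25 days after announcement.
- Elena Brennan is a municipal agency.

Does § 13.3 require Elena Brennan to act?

Yes — required.

(1) not (fixed location) — satisfied.
(a) not (hours reduced) — not satisfied.
(A) tenure ≥ 36 mo. — fails.
(B) public agency — satisfied.
(i) = F OR T = true.
(ii) no CBA — holds.
(A) hourly-paid — holds.
(B) past probation — fails.
(C) not employee-requested — not satisfied.
So (iii) is satisfied (T OR F OR F).
(b) = T AND T AND T = true.
So (2) is satisfied (F OR T).
(i) no recent notice — met.
(ii) non-exempt — holds.
(a) = T AND T = true.
(b) < 5 days' notice — fails.
(c) ≥ 8 at site — not met.
(3) = T OR F OR F = true.
So Overall is satisfied (T AND T AND T).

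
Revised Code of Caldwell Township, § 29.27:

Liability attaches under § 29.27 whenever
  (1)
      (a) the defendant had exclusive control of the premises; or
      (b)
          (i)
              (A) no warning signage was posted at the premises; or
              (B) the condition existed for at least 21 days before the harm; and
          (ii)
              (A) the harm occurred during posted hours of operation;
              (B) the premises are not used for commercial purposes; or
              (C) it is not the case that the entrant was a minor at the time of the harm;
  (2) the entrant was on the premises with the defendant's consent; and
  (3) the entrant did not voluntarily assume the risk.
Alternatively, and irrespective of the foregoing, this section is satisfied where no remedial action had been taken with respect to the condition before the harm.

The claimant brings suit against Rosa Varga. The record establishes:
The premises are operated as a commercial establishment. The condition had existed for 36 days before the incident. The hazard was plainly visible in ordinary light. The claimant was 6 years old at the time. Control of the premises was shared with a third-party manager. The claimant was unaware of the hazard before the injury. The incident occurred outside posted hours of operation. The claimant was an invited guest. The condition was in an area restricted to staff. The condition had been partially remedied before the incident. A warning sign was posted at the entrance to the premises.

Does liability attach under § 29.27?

No — not liable.

(a) exclusive control — fails.
(A) no signage posted — fails.
(B) condition ≥21 days old — met.
So (i) is satisfied (F OR T).
(A) during posted hours — fails.
(B) not (commercial use) — fails.
(C) not (entrant a minor) — not satisfied.
(ii): F OR F OR F → false.
So (b) is not satisfied (T AND F).
(1) = F OR F = false.
(2) consent to enter — met.
(3) no assumed risk — satisfied.
Overall: F AND T AND T → false.
Exception (no remedial action) — not satisfied.
Result: main false OR exception false → false.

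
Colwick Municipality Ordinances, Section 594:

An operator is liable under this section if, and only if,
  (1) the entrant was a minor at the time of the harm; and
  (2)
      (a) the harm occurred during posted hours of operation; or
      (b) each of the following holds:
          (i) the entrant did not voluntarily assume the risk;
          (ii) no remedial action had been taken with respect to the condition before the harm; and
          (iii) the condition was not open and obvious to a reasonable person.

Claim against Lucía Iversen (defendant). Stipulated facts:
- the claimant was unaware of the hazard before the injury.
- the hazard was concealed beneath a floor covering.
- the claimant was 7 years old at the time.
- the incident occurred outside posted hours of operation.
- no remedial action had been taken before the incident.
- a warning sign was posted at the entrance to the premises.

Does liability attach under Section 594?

(1) entrant a minor — met.
(a) during posted hours — not met.
(i) no assumed risk — met.
(ii) no remedial action — holds.
(iii) not open/obvious — satisfied.
(b) = T AND T AND T = true.
(2) = F OR T = true.
Overall: T AND T → true.

Yes — liable.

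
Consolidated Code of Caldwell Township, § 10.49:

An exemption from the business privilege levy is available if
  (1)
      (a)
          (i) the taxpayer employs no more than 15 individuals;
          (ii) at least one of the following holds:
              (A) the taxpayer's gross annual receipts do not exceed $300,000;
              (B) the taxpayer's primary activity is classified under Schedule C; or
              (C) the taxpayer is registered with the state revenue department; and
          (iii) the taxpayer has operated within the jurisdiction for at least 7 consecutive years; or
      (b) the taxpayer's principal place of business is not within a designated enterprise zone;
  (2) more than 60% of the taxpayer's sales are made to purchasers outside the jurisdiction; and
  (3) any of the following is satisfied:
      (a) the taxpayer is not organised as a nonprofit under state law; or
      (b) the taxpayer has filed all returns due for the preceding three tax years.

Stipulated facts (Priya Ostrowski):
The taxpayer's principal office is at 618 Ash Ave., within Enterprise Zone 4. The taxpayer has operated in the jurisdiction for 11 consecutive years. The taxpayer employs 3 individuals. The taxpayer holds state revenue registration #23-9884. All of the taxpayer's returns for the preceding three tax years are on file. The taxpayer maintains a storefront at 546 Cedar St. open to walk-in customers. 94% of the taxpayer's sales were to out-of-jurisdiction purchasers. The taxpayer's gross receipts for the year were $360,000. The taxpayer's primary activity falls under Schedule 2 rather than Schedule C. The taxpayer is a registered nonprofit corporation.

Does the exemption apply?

Yes — exempt.

(i) ≤ 15 employees — met.
(A) receipts ≤ $300,000 — not met.
(B) Schedule C activity — fails.
(C) state-registered — met.
(ii) = F OR F OR T = true.
(iii) ≥ 7 yrs in jurisdiction — met.
So (a) is satisfied (T AND T AND T).
(b) not (in enterprise zone) — fails.
(1): T OR F → true.
(2) >60% out-of-jur. sales — met.
(a) not (nonprofit) — not met.
(b) returns current — satisfied.
So (3) is satisfied (F OR T).
Overall: T AND T AND T → true.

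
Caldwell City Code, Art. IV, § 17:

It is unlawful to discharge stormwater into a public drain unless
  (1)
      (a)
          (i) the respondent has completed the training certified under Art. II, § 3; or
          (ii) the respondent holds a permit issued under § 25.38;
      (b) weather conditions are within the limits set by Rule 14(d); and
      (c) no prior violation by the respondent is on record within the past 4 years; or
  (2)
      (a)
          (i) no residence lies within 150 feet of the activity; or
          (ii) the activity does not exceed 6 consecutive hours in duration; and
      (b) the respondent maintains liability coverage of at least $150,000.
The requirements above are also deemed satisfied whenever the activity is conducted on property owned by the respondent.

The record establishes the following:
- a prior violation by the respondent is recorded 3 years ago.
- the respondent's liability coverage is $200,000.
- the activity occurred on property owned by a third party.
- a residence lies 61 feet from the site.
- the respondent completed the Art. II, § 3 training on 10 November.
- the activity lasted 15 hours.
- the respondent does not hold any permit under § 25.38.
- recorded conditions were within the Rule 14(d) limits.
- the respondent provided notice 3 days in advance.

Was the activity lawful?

(i) training certified — satisfied.
(ii) holds permit — not satisfied.
(a): T OR F → true.
(b) weather ok — met.
(c) no prior violation — not met.
So (1) is not satisfied (T AND T AND F).
(i) no residence in 150 ft — not satisfied.
(ii) ≤ 6 hrs duration — not met.
So (a) is not satisfied (F OR F).
(b) coverage ≥ $150,000 — met.
(2): F AND T → false.
Overall: F OR F → false.
Exception (own property) — not satisfied.
Result: main false OR exception false → false.

No — unlawful.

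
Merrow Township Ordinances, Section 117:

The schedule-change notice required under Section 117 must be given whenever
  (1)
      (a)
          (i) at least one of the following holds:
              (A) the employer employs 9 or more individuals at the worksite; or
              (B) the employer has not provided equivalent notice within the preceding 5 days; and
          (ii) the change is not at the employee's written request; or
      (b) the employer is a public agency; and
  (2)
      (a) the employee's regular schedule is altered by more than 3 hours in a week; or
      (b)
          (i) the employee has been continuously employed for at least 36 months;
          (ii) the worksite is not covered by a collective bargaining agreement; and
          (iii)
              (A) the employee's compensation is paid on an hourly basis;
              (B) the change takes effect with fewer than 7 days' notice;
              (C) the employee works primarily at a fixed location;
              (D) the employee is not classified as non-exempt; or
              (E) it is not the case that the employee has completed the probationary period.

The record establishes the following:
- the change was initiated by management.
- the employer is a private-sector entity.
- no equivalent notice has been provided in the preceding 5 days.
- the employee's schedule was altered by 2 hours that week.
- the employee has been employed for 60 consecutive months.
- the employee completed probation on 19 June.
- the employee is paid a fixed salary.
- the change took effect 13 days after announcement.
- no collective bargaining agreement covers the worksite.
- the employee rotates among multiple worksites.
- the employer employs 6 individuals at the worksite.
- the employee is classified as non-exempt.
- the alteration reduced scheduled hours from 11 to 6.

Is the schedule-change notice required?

(A) ≥ 9 at site — not satisfied.
(B) no recent notice — holds.
(i): F OR T → true.
(ii) not employee-requested — met.
(a) = T AND T = true.
(b) public agency — not met.
(1) = T OR F = true.
(a) schedule shift > 3h — not satisfied.
(i) tenure ≥ 36 mo. — met.
(ii) no CBA — satisfied.
(A) hourly-paid — not satisfied.
(B) < 7 days' notice — not met.
(C) fixed location — fails.
(D) not (non-exempt) — not satisfied.
(E) not (past probation) — fails.
(iii) = F OR F OR F OR F OR F = false.
(b): T AND T AND F → false.
(2) = F OR F = false.
Overall: T AND F → false.

No — not required.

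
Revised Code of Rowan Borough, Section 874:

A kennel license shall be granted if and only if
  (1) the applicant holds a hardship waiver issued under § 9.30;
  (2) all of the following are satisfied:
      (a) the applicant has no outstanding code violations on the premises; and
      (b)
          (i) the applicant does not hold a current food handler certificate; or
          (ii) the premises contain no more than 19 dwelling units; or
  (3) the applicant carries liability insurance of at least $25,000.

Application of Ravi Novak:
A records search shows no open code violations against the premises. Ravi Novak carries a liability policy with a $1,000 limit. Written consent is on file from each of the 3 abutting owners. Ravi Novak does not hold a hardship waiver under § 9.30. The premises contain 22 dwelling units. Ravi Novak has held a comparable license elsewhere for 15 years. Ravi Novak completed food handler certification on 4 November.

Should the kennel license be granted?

(1) hardship waiver — not satisfied.
(a) no code violations — satisfied.
(i) not (food handler cert.) — not satisfied.
(ii) ≤ 19 units — not met.
So (b) is not satisfied (F OR F).
(2): T AND F → false.
(3) insurance ≥ $25,000 — not met.
Overall = F OR F OR F = false.

No — denied.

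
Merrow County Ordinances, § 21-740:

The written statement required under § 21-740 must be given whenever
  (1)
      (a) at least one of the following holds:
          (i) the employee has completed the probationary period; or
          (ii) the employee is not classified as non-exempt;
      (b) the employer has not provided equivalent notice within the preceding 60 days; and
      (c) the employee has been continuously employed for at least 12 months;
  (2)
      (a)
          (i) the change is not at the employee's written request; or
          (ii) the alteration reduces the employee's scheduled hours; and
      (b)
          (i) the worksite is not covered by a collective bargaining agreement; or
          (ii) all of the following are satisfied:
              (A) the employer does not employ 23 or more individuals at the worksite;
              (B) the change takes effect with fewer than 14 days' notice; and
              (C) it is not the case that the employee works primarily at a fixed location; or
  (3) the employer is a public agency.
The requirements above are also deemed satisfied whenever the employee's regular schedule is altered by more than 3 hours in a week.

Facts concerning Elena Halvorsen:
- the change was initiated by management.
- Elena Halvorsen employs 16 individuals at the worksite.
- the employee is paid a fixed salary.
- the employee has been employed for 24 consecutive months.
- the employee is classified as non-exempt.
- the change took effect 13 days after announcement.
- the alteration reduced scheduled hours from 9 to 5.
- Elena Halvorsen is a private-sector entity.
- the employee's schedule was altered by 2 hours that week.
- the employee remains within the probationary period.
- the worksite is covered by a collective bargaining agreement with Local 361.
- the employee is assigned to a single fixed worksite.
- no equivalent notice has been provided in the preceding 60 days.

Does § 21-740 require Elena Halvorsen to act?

(i) past probation — not met.
(ii) not (non-exempt) — fails.
So (a) is not satisfied (F OR F).
(b) no recent notice — satisfied.
(c) tenure ≥ 12 mo. — holds.
(1): F AND T AND T → false.
(i) not employee-requested — met.
(ii) hours reduced — met.
(a) = T OR T = true.
(i) no CBA — not met.
(A) not (≥ 23 at site) — met.
(B) < 14 days' notice — holds.
(C) not (fixed location) — not met.
So (ii) is not satisfied (T AND T AND F).
(b) = F OR F = false.
(2): T AND F → false.
(3) public agency — not met.
Overall: F OR F OR F → false.
Exception (schedule shift > 3h) — not satisfied.
Result: main false OR exception false → false.

No — not required.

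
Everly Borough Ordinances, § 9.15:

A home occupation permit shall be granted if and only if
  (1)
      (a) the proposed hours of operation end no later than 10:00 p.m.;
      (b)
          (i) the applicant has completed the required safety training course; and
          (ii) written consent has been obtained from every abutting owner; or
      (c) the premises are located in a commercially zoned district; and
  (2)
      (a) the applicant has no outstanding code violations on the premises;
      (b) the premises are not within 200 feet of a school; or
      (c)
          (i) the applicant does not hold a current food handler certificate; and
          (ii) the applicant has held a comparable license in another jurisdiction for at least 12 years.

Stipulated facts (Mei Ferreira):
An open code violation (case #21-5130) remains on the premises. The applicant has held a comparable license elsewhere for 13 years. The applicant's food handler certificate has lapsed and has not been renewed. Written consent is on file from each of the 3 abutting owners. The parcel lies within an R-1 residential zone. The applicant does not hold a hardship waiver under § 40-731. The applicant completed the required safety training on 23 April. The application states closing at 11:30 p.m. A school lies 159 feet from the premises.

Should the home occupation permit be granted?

Yes — granted.

(a) closes by 10 p.m. — fails.
(i) safety training — holds.
(ii) all abutters consent — satisfied.
So (b) is satisfied (T AND T).
(c) commercially zoned — fails.
(1): F OR T OR F → true.
(a) no code violations — not satisfied.
(b) ≥200 ft from school — fails.
(i) not (food handler cert.) — met.
(ii) prior license ≥ 12 yr — satisfied.
So (c) is satisfied (T AND T).
(2): F OR F OR T → true.
Overall = T AND T = true.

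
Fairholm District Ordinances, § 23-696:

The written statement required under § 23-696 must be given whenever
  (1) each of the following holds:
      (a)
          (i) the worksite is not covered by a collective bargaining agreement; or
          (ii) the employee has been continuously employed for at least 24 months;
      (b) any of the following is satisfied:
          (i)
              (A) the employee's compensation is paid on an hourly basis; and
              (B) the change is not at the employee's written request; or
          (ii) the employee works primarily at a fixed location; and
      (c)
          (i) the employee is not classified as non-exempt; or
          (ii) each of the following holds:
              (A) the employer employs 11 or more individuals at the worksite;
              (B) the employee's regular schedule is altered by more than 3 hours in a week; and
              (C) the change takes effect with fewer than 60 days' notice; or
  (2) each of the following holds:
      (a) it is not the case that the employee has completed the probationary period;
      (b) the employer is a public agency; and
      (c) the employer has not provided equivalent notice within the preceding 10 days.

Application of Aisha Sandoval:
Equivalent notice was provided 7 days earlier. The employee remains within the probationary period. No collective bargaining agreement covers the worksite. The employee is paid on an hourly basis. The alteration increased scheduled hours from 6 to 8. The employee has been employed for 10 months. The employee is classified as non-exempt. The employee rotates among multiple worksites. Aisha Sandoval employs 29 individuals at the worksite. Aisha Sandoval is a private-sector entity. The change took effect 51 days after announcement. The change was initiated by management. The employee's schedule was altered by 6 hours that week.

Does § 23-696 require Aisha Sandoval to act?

(i) no CBA — holds.
(ii) tenure ≥ 24 mo. — not satisfied.
So (a) is satisfied (T OR F).
(A) hourly-paid — satisfied.
(B) not employee-requested — met.
(i) = T AND T = true.
(ii) fixed location — fails.
So (b) is satisfied (T OR F).
(i) not (non-exempt) — fails.
(A) ≥ 11 at site — holds.
(B) schedule shift > 3h — holds.
(C) < 60 days' notice — met.
(ii) = T AND T AND T = true.
(c): F OR T → true.
(1) = T AND T AND T = true.
(a) not (past probation) — satisfied.
(b) public agency — not met.
(c) no recent notice — fails.
(2) = T AND F AND F = false.
Overall: T OR F → true.

Yes — required.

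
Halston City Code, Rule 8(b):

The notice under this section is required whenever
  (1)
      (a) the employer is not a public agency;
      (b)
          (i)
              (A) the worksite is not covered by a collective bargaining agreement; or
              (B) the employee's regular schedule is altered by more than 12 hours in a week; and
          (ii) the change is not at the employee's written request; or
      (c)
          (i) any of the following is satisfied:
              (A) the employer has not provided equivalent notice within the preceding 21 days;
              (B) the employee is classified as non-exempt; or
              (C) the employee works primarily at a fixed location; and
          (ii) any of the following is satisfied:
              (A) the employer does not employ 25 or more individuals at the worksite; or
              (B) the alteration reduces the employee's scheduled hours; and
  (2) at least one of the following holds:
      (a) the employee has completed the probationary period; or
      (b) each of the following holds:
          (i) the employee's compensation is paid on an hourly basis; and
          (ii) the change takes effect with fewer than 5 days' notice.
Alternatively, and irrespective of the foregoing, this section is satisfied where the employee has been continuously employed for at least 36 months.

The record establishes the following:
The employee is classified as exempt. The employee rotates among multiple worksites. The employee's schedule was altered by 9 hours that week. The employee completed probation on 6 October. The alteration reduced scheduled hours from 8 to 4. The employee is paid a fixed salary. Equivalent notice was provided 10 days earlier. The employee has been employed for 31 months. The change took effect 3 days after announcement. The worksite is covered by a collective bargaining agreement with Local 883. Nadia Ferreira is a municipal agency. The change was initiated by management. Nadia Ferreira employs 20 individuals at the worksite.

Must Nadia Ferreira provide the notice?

(a) not (public agency) — not satisfied.
(A) no CBA — not met.
(B) schedule shift > 12h — not satisfied.
(i): F OR F → false.
(ii) not employee-requested — holds.
(b): F AND T → false.
(A) no recent notice — fails.
(B) non-exempt — not satisfied.
(C) fixed location — fails.
So (i) is not satisfied (F OR F OR F).
(A) not (≥ 25 at site) — satisfied.
(B) hours reduced — met.
So (ii) is satisfied (T OR T).
So (c) is not satisfied (F AND T).
(1) = F OR F OR F = false.
(a) past probation — holds.
(i) hourly-paid — fails.
(ii) < 5 days' notice — holds.
(b) = F AND T = false.
So (2) is satisfied (T OR F).
So Overall is not satisfied (F AND T).
Exception (tenure ≥ 36 mo.) — not satisfied.
Result: main false OR exception false → false.

No — not required.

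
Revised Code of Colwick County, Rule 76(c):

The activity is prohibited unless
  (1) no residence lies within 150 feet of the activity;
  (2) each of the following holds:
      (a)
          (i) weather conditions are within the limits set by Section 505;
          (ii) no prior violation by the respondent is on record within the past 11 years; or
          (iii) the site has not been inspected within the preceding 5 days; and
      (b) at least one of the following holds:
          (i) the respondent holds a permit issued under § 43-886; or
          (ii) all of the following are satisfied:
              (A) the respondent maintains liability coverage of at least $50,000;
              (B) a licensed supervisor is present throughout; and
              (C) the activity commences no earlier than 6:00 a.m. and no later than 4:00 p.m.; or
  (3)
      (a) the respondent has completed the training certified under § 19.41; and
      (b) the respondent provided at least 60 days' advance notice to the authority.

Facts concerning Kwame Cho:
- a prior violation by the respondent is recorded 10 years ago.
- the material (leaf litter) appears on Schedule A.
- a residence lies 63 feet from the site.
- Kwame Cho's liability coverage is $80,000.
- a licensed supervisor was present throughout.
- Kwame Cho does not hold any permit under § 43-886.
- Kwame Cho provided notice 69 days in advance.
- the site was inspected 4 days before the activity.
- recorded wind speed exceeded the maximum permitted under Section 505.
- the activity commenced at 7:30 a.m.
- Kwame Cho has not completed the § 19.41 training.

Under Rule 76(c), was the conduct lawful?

(1) no residence in 150 ft — not met.
(i) weather ok — not met.
(ii) no prior violation — not satisfied.
(iii) not (site inspected) — not satisfied.
(a): F OR F OR F → false.
(i) holds permit — not met.
(A) coverage ≥ $50,000 — met.
(B) supervisor present — met.
(C) start within hours — holds.
So (ii) is satisfied (T AND T AND T).
So (b) is satisfied (F OR T).
(2) = F AND T = false.
(a) training certified — not met.
(b) ≥60 days' notice — met.
(3) = F AND T = false.
Overall: F OR F OR F → false.

No — unlawful.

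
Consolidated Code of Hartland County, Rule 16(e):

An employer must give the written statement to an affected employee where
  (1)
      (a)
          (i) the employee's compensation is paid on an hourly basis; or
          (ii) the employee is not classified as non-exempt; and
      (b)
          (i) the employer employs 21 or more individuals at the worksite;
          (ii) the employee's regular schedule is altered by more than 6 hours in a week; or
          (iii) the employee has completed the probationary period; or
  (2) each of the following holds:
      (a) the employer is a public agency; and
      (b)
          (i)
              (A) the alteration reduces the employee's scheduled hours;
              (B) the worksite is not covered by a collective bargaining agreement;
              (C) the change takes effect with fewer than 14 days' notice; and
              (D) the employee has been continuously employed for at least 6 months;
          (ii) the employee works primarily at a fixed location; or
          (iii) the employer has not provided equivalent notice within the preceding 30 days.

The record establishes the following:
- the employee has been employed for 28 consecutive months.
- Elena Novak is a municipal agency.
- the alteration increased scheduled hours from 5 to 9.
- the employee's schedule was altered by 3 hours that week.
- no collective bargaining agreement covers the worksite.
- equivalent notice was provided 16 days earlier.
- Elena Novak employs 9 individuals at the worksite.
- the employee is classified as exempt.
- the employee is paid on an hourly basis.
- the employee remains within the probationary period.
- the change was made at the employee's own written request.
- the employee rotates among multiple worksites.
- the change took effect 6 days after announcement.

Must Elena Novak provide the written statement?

(i) hourly-paid — holds.
(ii) not (non-exempt) — satisfied.
(a) = T OR T = true.
(i) ≥ 21 at site — not met.
(ii) schedule shift > 6h — fails.
(iii) past probation — not satisfied.
(b): F OR F OR F → false.
So (1) is not satisfied (T AND F).
(a) public agency — satisfied.
(A) hours reduced — not satisfied.
(B) no CBA — met.
(C) < 14 days' notice — holds.
(D) tenure ≥ 6 mo. — satisfied.
So (i) is not satisfied (F AND T AND T AND T).
(ii) fixed location — not satisfied.
(iii) no recent notice — fails.
(b): F OR F OR F → false.
(2): T AND F → false.
So Overall is not satisfied (F OR F).

No — not required.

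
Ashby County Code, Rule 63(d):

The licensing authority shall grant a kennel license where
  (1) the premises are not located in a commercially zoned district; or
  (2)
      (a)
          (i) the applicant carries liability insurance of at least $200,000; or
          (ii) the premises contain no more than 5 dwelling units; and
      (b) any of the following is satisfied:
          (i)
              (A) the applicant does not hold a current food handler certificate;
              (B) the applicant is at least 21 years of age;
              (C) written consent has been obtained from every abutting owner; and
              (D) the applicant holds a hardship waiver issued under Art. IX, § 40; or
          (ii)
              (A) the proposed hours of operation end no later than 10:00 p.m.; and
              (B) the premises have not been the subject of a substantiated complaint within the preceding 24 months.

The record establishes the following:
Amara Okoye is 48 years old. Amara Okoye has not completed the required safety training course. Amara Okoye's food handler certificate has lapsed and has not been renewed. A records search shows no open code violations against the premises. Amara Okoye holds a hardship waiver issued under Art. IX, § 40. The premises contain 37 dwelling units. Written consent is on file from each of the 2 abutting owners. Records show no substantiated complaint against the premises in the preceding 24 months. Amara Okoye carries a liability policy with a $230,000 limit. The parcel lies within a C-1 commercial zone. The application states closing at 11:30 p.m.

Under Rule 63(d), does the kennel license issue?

Yes — granted.

(1) not (commercially zoned) — fails.
(i) insurance ≥ $200,000 — satisfied.
(ii) ≤ 5 units — not met.
So (a) is satisfied (T OR F).
(A) not (food handler cert.) — holds.
(B) age ≥ 21 — met.
(C) all abutters consent — satisfied.
(D) hardship waiver — met.
(i): T AND T AND T AND T → true.
(A) closes by 10 p.m. — fails.
(B) no complaint in 24 mo. — met.
So (ii) is not satisfied (F AND T).
So (b) is satisfied (T OR F).
So (2) is satisfied (T AND T).
Overall: F OR T → true.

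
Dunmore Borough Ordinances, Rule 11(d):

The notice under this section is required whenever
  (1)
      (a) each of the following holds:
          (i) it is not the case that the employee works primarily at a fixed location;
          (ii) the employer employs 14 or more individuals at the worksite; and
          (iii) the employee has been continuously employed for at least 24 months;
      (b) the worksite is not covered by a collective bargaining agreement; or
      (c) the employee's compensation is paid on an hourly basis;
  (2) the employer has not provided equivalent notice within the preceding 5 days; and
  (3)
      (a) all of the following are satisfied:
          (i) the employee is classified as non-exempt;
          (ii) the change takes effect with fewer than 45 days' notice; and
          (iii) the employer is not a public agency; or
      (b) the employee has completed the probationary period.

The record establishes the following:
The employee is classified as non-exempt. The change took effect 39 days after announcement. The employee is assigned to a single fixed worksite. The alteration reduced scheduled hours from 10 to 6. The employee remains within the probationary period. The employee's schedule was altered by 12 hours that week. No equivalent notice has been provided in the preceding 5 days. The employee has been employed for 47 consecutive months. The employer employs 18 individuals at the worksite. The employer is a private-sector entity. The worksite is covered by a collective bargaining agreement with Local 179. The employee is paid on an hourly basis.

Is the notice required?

Yes — required.

(i) not (fixed location) — not satisfied.
(ii) ≥ 14 at site — holds.
(iii) tenure ≥ 24 mo. — satisfied.
So (a) is not satisfied (F AND T AND T).
(b) no CBA — not met.
(c) hourly-paid — satisfied.
(1) = F OR F OR T = true.
(2) no recent notice — met.
(i) non-exempt — satisfied.
(ii) < 45 days' notice — met.
(iii) not (public agency) — met.
(a) = T AND T AND T = true.
(b) past probation — fails.
(3): T OR F → true.
Overall: T AND T AND T → true.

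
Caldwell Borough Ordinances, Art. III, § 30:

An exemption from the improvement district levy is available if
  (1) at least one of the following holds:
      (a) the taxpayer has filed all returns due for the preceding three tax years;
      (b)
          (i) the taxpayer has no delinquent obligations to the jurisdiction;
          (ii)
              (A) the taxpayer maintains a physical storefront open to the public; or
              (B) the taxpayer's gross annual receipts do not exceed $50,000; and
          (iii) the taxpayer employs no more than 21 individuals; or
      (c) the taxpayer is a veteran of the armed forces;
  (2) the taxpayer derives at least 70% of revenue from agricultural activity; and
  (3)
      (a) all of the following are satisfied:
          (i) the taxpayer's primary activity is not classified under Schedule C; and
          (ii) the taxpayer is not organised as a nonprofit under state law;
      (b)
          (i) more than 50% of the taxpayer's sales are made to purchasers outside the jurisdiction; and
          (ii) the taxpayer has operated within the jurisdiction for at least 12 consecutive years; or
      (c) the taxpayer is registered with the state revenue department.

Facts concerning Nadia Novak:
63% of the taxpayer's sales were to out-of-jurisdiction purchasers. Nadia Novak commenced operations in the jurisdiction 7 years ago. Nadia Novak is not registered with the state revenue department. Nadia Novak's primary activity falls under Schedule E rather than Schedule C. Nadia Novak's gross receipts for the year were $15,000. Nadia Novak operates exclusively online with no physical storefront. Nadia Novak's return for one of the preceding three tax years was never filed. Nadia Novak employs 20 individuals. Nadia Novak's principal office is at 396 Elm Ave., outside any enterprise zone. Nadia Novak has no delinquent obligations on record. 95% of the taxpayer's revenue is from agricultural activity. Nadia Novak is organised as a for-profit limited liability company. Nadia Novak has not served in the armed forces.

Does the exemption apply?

Yes — exempt.

(a) returns current — not met.
(i) no delinquency — met.
(A) has storefront — not satisfied.
(B) receipts ≤ $50,000 — met.
(ii) = F OR T = true.
(iii) ≤ 21 employees — satisfied.
(b): T AND T AND T → true.
(c) veteran — not satisfied.
(1) = F OR T OR F = true.
(2) ≥70% agricultural — satisfied.
(i) not (Schedule C activity) — holds.
(ii) not (nonprofit) — met.
So (a) is satisfied (T AND T).
(i) >50% out-of-jur. sales — met.
(ii) ≥ 12 yrs in jurisdiction — fails.
(b) = T AND F = false.
(c) state-registered — fails.
So (3) is satisfied (T OR F OR F).
Overall: T AND T AND T → true.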